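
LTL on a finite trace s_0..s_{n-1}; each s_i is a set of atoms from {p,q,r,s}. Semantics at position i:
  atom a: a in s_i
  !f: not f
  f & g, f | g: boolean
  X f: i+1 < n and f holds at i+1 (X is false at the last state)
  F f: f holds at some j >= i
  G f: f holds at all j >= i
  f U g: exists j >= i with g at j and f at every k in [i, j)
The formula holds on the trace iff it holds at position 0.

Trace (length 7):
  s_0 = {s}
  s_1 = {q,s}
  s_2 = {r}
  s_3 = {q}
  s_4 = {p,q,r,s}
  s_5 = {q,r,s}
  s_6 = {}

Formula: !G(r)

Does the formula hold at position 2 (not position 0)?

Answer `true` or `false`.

Answer: true

Derivation:
s_0={s}: !G(r)=True G(r)=False r=False
s_1={q,s}: !G(r)=True G(r)=False r=False
s_2={r}: !G(r)=True G(r)=False r=True
s_3={q}: !G(r)=True G(r)=False r=False
s_4={p,q,r,s}: !G(r)=True G(r)=False r=True
s_5={q,r,s}: !G(r)=True G(r)=False r=True
s_6={}: !G(r)=True G(r)=False r=False
Evaluating at position 2: result = True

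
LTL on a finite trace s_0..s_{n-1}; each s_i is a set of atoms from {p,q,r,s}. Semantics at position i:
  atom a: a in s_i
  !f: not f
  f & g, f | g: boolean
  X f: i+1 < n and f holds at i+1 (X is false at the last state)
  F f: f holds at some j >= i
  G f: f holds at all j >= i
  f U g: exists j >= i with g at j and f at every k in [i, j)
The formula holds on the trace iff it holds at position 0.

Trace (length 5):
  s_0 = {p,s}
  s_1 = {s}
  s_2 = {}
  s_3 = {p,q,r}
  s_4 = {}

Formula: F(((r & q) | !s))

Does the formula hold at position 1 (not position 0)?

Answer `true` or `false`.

s_0={p,s}: F(((r & q) | !s))=True ((r & q) | !s)=False (r & q)=False r=False q=False !s=False s=True
s_1={s}: F(((r & q) | !s))=True ((r & q) | !s)=False (r & q)=False r=False q=False !s=False s=True
s_2={}: F(((r & q) | !s))=True ((r & q) | !s)=True (r & q)=False r=False q=False !s=True s=False
s_3={p,q,r}: F(((r & q) | !s))=True ((r & q) | !s)=True (r & q)=True r=True q=True !s=True s=False
s_4={}: F(((r & q) | !s))=True ((r & q) | !s)=True (r & q)=False r=False q=False !s=True s=False
Evaluating at position 1: result = True

Answer: true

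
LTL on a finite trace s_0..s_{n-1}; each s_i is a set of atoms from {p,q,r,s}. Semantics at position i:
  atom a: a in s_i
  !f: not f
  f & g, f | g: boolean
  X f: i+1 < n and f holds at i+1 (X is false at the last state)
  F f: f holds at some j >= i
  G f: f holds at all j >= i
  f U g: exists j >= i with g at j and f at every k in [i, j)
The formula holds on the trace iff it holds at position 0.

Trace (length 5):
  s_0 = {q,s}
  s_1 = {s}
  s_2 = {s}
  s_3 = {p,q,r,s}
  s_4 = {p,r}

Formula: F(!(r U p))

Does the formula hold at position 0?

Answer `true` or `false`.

Answer: true

Derivation:
s_0={q,s}: F(!(r U p))=True !(r U p)=True (r U p)=False r=False p=False
s_1={s}: F(!(r U p))=True !(r U p)=True (r U p)=False r=False p=False
s_2={s}: F(!(r U p))=True !(r U p)=True (r U p)=False r=False p=False
s_3={p,q,r,s}: F(!(r U p))=False !(r U p)=False (r U p)=True r=True p=True
s_4={p,r}: F(!(r U p))=False !(r U p)=False (r U p)=True r=True p=True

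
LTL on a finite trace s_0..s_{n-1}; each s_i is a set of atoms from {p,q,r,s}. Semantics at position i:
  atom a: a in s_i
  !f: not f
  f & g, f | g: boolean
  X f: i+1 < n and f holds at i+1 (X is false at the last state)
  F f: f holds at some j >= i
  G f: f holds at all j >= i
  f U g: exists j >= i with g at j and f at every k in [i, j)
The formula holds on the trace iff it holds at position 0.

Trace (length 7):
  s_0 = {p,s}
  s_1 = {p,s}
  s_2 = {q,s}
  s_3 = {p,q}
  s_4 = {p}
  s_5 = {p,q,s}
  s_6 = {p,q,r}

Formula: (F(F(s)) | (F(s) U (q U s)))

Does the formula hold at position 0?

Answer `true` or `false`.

Answer: true

Derivation:
s_0={p,s}: (F(F(s)) | (F(s) U (q U s)))=True F(F(s))=True F(s)=True s=True (F(s) U (q U s))=True (q U s)=True q=False
s_1={p,s}: (F(F(s)) | (F(s) U (q U s)))=True F(F(s))=True F(s)=True s=True (F(s) U (q U s))=True (q U s)=True q=False
s_2={q,s}: (F(F(s)) | (F(s) U (q U s)))=True F(F(s))=True F(s)=True s=True (F(s) U (q U s))=True (q U s)=True q=True
s_3={p,q}: (F(F(s)) | (F(s) U (q U s)))=True F(F(s))=True F(s)=True s=False (F(s) U (q U s))=True (q U s)=False q=True
s_4={p}: (F(F(s)) | (F(s) U (q U s)))=True F(F(s))=True F(s)=True s=False (F(s) U (q U s))=True (q U s)=False q=False
s_5={p,q,s}: (F(F(s)) | (F(s) U (q U s)))=True F(F(s))=True F(s)=True s=True (F(s) U (q U s))=True (q U s)=True q=True
s_6={p,q,r}: (F(F(s)) | (F(s) U (q U s)))=False F(F(s))=False F(s)=False s=False (F(s) U (q U s))=False (q U s)=False q=True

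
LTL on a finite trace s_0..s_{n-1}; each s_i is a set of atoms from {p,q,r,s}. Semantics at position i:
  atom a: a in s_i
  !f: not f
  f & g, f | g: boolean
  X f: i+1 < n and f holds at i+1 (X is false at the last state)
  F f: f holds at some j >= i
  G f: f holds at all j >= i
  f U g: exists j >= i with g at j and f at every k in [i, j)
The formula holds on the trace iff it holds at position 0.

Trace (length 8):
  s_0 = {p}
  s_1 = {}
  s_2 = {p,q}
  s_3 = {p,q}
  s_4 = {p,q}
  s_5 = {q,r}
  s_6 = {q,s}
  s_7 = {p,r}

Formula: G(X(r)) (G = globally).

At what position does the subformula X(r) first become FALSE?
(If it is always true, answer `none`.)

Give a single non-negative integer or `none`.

Answer: 0

Derivation:
s_0={p}: X(r)=False r=False
s_1={}: X(r)=False r=False
s_2={p,q}: X(r)=False r=False
s_3={p,q}: X(r)=False r=False
s_4={p,q}: X(r)=True r=False
s_5={q,r}: X(r)=False r=True
s_6={q,s}: X(r)=True r=False
s_7={p,r}: X(r)=False r=True
G(X(r)) holds globally = False
First violation at position 0.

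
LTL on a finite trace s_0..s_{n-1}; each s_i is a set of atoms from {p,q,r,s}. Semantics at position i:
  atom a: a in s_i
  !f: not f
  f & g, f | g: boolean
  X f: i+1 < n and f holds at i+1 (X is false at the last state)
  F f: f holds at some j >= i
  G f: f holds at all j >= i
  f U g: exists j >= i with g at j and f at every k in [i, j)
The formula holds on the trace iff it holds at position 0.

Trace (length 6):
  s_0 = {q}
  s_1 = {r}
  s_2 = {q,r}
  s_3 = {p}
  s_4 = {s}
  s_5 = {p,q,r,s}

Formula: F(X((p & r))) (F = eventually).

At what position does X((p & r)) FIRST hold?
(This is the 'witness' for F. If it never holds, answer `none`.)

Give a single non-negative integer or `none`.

Answer: 4

Derivation:
s_0={q}: X((p & r))=False (p & r)=False p=False r=False
s_1={r}: X((p & r))=False (p & r)=False p=False r=True
s_2={q,r}: X((p & r))=False (p & r)=False p=False r=True
s_3={p}: X((p & r))=False (p & r)=False p=True r=False
s_4={s}: X((p & r))=True (p & r)=False p=False r=False
s_5={p,q,r,s}: X((p & r))=False (p & r)=True p=True r=True
F(X((p & r))) holds; first witness at position 4.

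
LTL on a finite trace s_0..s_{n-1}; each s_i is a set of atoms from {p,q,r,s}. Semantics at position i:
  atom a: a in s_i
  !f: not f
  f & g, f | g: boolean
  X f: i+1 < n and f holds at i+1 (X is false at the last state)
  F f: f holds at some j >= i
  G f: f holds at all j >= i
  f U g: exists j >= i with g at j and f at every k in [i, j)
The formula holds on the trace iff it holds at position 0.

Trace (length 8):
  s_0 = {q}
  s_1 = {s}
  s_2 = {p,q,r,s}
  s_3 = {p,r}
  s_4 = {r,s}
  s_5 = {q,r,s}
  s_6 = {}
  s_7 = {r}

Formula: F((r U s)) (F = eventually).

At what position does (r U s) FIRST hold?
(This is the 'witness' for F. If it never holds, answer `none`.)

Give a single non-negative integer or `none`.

s_0={q}: (r U s)=False r=False s=False
s_1={s}: (r U s)=True r=False s=True
s_2={p,q,r,s}: (r U s)=True r=True s=True
s_3={p,r}: (r U s)=True r=True s=False
s_4={r,s}: (r U s)=True r=True s=True
s_5={q,r,s}: (r U s)=True r=True s=True
s_6={}: (r U s)=False r=False s=False
s_7={r}: (r U s)=False r=True s=False
F((r U s)) holds; first witness at position 1.

Answer: 1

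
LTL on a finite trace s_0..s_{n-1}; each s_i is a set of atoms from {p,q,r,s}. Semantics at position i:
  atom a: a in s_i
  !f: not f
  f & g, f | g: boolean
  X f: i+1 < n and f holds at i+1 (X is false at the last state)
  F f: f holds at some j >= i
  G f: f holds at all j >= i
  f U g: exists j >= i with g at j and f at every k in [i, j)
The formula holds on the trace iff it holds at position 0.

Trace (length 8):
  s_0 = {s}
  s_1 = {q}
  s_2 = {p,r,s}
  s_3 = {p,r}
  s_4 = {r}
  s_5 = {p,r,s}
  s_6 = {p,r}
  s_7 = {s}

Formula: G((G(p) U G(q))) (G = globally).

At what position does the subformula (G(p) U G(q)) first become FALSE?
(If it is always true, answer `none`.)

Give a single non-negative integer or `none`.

s_0={s}: (G(p) U G(q))=False G(p)=False p=False G(q)=False q=False
s_1={q}: (G(p) U G(q))=False G(p)=False p=False G(q)=False q=True
s_2={p,r,s}: (G(p) U G(q))=False G(p)=False p=True G(q)=False q=False
s_3={p,r}: (G(p) U G(q))=False G(p)=False p=True G(q)=False q=False
s_4={r}: (G(p) U G(q))=False G(p)=False p=False G(q)=False q=False
s_5={p,r,s}: (G(p) U G(q))=False G(p)=False p=True G(q)=False q=False
s_6={p,r}: (G(p) U G(q))=False G(p)=False p=True G(q)=False q=False
s_7={s}: (G(p) U G(q))=False G(p)=False p=False G(q)=False q=False
G((G(p) U G(q))) holds globally = False
First violation at position 0.

Answer: 0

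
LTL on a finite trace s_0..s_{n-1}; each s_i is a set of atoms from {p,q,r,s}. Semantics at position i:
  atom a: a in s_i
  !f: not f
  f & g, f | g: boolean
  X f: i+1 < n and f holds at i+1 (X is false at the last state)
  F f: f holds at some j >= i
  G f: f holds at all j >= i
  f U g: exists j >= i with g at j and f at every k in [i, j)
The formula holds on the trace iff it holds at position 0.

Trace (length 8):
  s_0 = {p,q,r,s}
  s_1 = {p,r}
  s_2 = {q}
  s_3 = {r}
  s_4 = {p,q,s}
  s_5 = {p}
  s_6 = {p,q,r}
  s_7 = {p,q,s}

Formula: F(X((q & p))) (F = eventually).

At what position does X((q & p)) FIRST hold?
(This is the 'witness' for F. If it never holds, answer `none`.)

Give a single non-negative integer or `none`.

s_0={p,q,r,s}: X((q & p))=False (q & p)=True q=True p=True
s_1={p,r}: X((q & p))=False (q & p)=False q=False p=True
s_2={q}: X((q & p))=False (q & p)=False q=True p=False
s_3={r}: X((q & p))=True (q & p)=False q=False p=False
s_4={p,q,s}: X((q & p))=False (q & p)=True q=True p=True
s_5={p}: X((q & p))=True (q & p)=False q=False p=True
s_6={p,q,r}: X((q & p))=True (q & p)=True q=True p=True
s_7={p,q,s}: X((q & p))=False (q & p)=True q=True p=True
F(X((q & p))) holds; first witness at position 3.

Answer: 3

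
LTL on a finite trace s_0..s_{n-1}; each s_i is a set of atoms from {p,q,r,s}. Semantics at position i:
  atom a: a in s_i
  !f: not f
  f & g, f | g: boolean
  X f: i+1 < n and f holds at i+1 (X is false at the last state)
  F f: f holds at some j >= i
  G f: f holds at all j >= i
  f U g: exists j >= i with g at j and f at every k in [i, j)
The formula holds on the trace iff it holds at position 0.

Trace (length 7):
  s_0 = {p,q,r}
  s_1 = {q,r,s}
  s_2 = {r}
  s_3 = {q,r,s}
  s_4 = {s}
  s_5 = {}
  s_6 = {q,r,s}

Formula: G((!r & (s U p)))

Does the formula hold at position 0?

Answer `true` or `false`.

s_0={p,q,r}: G((!r & (s U p)))=False (!r & (s U p))=False !r=False r=True (s U p)=True s=False p=True
s_1={q,r,s}: G((!r & (s U p)))=False (!r & (s U p))=False !r=False r=True (s U p)=False s=True p=False
s_2={r}: G((!r & (s U p)))=False (!r & (s U p))=False !r=False r=True (s U p)=False s=False p=False
s_3={q,r,s}: G((!r & (s U p)))=False (!r & (s U p))=False !r=False r=True (s U p)=False s=True p=False
s_4={s}: G((!r & (s U p)))=False (!r & (s U p))=False !r=True r=False (s U p)=False s=True p=False
s_5={}: G((!r & (s U p)))=False (!r & (s U p))=False !r=True r=False (s U p)=False s=False p=False
s_6={q,r,s}: G((!r & (s U p)))=False (!r & (s U p))=False !r=False r=True (s U p)=False s=True p=False

Answer: false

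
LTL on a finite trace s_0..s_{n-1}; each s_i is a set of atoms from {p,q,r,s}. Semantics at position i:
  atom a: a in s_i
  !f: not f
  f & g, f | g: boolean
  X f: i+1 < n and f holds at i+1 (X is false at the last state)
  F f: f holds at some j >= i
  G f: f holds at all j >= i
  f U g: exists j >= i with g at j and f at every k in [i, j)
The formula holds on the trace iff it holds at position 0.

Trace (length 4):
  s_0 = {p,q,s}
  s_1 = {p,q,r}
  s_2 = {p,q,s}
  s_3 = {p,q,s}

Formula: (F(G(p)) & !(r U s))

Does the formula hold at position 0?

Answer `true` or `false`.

Answer: false

Derivation:
s_0={p,q,s}: (F(G(p)) & !(r U s))=False F(G(p))=True G(p)=True p=True !(r U s)=False (r U s)=True r=False s=True
s_1={p,q,r}: (F(G(p)) & !(r U s))=False F(G(p))=True G(p)=True p=True !(r U s)=False (r U s)=True r=True s=False
s_2={p,q,s}: (F(G(p)) & !(r U s))=False F(G(p))=True G(p)=True p=True !(r U s)=False (r U s)=True r=False s=True
s_3={p,q,s}: (F(G(p)) & !(r U s))=False F(G(p))=True G(p)=True p=True !(r U s)=False (r U s)=True r=False s=True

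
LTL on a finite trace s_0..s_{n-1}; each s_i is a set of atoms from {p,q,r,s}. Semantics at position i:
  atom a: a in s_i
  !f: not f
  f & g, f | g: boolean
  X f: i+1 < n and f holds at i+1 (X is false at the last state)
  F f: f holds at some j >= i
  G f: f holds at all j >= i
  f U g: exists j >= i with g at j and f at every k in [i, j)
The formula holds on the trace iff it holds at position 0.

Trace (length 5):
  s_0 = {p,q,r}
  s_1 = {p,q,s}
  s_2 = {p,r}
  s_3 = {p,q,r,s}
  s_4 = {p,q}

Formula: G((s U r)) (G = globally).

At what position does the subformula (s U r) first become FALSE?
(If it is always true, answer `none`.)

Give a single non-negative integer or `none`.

Answer: 4

Derivation:
s_0={p,q,r}: (s U r)=True s=False r=True
s_1={p,q,s}: (s U r)=True s=True r=False
s_2={p,r}: (s U r)=True s=False r=True
s_3={p,q,r,s}: (s U r)=True s=True r=True
s_4={p,q}: (s U r)=False s=False r=False
G((s U r)) holds globally = False
First violation at position 4.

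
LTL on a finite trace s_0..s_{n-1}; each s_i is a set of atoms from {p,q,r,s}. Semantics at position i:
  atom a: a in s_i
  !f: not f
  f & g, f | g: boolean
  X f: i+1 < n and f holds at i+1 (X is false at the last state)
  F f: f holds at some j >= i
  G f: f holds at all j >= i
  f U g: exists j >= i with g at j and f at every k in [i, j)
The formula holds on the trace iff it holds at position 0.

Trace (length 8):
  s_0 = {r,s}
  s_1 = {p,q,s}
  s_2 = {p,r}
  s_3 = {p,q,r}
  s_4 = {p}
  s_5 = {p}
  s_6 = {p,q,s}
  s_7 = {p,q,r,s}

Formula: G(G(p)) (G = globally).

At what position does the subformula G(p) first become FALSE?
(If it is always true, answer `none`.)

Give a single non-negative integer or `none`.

s_0={r,s}: G(p)=False p=False
s_1={p,q,s}: G(p)=True p=True
s_2={p,r}: G(p)=True p=True
s_3={p,q,r}: G(p)=True p=True
s_4={p}: G(p)=True p=True
s_5={p}: G(p)=True p=True
s_6={p,q,s}: G(p)=True p=True
s_7={p,q,r,s}: G(p)=True p=True
G(G(p)) holds globally = False
First violation at position 0.

Answer: 0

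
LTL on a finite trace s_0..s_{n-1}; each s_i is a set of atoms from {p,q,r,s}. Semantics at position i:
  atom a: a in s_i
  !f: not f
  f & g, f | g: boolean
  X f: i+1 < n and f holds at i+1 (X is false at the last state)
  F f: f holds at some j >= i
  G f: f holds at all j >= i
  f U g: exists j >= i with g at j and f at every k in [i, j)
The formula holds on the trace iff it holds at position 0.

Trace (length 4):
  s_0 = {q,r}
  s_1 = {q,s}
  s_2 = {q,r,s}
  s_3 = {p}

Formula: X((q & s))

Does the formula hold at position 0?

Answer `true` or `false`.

Answer: true

Derivation:
s_0={q,r}: X((q & s))=True (q & s)=False q=True s=False
s_1={q,s}: X((q & s))=True (q & s)=True q=True s=True
s_2={q,r,s}: X((q & s))=False (q & s)=True q=True s=True
s_3={p}: X((q & s))=False (q & s)=False q=False s=False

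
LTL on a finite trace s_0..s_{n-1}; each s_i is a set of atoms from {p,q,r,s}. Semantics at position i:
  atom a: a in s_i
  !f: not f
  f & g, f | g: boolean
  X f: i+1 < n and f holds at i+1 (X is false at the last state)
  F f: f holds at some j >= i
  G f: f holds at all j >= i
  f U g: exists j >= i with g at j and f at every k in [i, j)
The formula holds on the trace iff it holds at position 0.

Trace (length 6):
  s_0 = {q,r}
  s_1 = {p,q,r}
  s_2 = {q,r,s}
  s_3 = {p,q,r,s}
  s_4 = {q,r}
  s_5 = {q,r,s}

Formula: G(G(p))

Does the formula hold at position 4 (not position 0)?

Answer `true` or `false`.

Answer: false

Derivation:
s_0={q,r}: G(G(p))=False G(p)=False p=False
s_1={p,q,r}: G(G(p))=False G(p)=False p=True
s_2={q,r,s}: G(G(p))=False G(p)=False p=False
s_3={p,q,r,s}: G(G(p))=False G(p)=False p=True
s_4={q,r}: G(G(p))=False G(p)=False p=False
s_5={q,r,s}: G(G(p))=False G(p)=False p=False
Evaluating at position 4: result = False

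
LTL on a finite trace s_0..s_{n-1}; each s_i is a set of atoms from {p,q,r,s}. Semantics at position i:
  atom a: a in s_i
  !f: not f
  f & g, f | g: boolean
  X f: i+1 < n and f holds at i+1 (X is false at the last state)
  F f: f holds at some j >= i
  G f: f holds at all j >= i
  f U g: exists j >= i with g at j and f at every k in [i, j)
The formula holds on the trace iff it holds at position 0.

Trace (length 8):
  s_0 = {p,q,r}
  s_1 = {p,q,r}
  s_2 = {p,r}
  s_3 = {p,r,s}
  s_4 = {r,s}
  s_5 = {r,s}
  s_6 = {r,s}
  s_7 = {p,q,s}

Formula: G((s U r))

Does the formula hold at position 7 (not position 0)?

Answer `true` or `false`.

Answer: false

Derivation:
s_0={p,q,r}: G((s U r))=False (s U r)=True s=False r=True
s_1={p,q,r}: G((s U r))=False (s U r)=True s=False r=True
s_2={p,r}: G((s U r))=False (s U r)=True s=False r=True
s_3={p,r,s}: G((s U r))=False (s U r)=True s=True r=True
s_4={r,s}: G((s U r))=False (s U r)=True s=True r=True
s_5={r,s}: G((s U r))=False (s U r)=True s=True r=True
s_6={r,s}: G((s U r))=False (s U r)=True s=True r=True
s_7={p,q,s}: G((s U r))=False (s U r)=False s=True r=False
Evaluating at position 7: result = False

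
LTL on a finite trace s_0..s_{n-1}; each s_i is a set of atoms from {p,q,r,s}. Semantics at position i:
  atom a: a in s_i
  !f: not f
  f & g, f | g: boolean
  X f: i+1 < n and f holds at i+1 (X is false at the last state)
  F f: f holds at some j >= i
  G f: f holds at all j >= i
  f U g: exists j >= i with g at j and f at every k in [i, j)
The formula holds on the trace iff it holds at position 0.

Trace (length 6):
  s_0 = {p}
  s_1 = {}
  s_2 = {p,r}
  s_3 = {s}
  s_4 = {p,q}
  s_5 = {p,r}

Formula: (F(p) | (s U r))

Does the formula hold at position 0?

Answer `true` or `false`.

s_0={p}: (F(p) | (s U r))=True F(p)=True p=True (s U r)=False s=False r=False
s_1={}: (F(p) | (s U r))=True F(p)=True p=False (s U r)=False s=False r=False
s_2={p,r}: (F(p) | (s U r))=True F(p)=True p=True (s U r)=True s=False r=True
s_3={s}: (F(p) | (s U r))=True F(p)=True p=False (s U r)=False s=True r=False
s_4={p,q}: (F(p) | (s U r))=True F(p)=True p=True (s U r)=False s=False r=False
s_5={p,r}: (F(p) | (s U r))=True F(p)=True p=True (s U r)=True s=False r=True

Answer: true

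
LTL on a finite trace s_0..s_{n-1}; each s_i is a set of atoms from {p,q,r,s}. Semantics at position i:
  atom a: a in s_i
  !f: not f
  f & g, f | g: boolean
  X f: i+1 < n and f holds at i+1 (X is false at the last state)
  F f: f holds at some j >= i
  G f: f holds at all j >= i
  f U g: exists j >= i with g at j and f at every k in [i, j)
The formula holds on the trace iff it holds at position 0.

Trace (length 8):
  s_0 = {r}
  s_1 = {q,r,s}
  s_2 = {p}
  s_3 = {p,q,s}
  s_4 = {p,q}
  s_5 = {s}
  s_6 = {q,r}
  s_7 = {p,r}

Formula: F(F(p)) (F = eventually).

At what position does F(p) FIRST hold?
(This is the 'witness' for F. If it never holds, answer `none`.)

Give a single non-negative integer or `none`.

s_0={r}: F(p)=True p=False
s_1={q,r,s}: F(p)=True p=False
s_2={p}: F(p)=True p=True
s_3={p,q,s}: F(p)=True p=True
s_4={p,q}: F(p)=True p=True
s_5={s}: F(p)=True p=False
s_6={q,r}: F(p)=True p=False
s_7={p,r}: F(p)=True p=True
F(F(p)) holds; first witness at position 0.

Answer: 0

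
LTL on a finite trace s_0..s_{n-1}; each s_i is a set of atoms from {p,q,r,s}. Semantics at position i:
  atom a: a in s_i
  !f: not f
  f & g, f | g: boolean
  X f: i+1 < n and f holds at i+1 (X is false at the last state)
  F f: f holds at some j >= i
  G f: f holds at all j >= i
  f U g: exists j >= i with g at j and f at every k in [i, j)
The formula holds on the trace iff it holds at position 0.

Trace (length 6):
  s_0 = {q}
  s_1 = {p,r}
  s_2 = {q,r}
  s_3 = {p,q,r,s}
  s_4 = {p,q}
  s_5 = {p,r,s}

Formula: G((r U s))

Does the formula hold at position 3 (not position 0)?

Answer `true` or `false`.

s_0={q}: G((r U s))=False (r U s)=False r=False s=False
s_1={p,r}: G((r U s))=False (r U s)=True r=True s=False
s_2={q,r}: G((r U s))=False (r U s)=True r=True s=False
s_3={p,q,r,s}: G((r U s))=False (r U s)=True r=True s=True
s_4={p,q}: G((r U s))=False (r U s)=False r=False s=False
s_5={p,r,s}: G((r U s))=True (r U s)=True r=True s=True
Evaluating at position 3: result = False

Answer: false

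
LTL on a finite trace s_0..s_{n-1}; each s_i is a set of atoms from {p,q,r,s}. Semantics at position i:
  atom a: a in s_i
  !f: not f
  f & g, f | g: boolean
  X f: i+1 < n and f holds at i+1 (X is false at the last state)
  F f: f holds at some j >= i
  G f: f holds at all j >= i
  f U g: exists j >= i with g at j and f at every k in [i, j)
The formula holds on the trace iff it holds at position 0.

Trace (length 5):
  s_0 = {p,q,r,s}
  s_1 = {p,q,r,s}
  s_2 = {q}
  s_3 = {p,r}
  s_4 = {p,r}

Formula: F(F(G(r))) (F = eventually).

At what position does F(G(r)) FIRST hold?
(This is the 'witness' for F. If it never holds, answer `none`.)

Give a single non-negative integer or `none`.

Answer: 0

Derivation:
s_0={p,q,r,s}: F(G(r))=True G(r)=False r=True
s_1={p,q,r,s}: F(G(r))=True G(r)=False r=True
s_2={q}: F(G(r))=True G(r)=False r=False
s_3={p,r}: F(G(r))=True G(r)=True r=True
s_4={p,r}: F(G(r))=True G(r)=True r=True
F(F(G(r))) holds; first witness at position 0.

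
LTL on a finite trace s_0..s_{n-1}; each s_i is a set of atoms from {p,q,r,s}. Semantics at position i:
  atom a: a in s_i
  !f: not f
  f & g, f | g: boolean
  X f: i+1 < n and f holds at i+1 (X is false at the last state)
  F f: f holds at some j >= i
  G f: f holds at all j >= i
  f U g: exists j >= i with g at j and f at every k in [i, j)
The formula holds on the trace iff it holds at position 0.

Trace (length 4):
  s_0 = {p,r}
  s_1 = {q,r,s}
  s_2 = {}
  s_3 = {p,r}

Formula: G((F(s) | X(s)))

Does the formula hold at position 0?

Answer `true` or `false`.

Answer: false

Derivation:
s_0={p,r}: G((F(s) | X(s)))=False (F(s) | X(s))=True F(s)=True s=False X(s)=True
s_1={q,r,s}: G((F(s) | X(s)))=False (F(s) | X(s))=True F(s)=True s=True X(s)=False
s_2={}: G((F(s) | X(s)))=False (F(s) | X(s))=False F(s)=False s=False X(s)=False
s_3={p,r}: G((F(s) | X(s)))=False (F(s) | X(s))=False F(s)=False s=False X(s)=False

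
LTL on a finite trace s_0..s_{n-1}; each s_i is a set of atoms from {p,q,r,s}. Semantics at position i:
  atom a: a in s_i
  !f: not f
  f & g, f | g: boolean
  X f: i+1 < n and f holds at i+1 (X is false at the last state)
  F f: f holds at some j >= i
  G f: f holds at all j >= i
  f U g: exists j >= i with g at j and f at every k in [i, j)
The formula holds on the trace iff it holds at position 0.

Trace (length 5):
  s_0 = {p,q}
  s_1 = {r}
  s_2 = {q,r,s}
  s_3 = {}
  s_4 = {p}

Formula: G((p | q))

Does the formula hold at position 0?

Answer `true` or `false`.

Answer: false

Derivation:
s_0={p,q}: G((p | q))=False (p | q)=True p=True q=True
s_1={r}: G((p | q))=False (p | q)=False p=False q=False
s_2={q,r,s}: G((p | q))=False (p | q)=True p=False q=True
s_3={}: G((p | q))=False (p | q)=False p=False q=False
s_4={p}: G((p | q))=True (p | q)=True p=True q=False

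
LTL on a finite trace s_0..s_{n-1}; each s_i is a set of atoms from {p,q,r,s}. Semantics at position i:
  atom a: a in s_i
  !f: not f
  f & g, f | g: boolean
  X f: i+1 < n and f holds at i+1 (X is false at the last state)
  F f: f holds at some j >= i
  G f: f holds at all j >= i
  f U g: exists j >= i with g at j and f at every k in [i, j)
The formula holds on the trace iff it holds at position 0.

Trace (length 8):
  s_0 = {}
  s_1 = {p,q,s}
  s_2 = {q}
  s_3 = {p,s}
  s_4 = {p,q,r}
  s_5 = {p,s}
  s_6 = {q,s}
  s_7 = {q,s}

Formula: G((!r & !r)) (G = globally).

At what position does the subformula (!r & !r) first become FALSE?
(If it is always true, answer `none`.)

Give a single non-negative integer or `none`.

Answer: 4

Derivation:
s_0={}: (!r & !r)=True !r=True r=False
s_1={p,q,s}: (!r & !r)=True !r=True r=False
s_2={q}: (!r & !r)=True !r=True r=False
s_3={p,s}: (!r & !r)=True !r=True r=False
s_4={p,q,r}: (!r & !r)=False !r=False r=True
s_5={p,s}: (!r & !r)=True !r=True r=False
s_6={q,s}: (!r & !r)=True !r=True r=False
s_7={q,s}: (!r & !r)=True !r=True r=False
G((!r & !r)) holds globally = False
First violation at position 4.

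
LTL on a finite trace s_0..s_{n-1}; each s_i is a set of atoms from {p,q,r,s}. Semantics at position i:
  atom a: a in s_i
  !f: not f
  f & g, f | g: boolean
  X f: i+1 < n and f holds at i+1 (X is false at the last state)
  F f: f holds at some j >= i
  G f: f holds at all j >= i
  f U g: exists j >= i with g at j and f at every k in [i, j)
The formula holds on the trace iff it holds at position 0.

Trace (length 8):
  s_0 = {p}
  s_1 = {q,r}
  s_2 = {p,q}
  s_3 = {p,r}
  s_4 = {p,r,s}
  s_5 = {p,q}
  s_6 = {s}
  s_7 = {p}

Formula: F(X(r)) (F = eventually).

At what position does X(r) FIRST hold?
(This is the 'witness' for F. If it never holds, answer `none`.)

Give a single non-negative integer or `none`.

Answer: 0

Derivation:
s_0={p}: X(r)=True r=False
s_1={q,r}: X(r)=False r=True
s_2={p,q}: X(r)=True r=False
s_3={p,r}: X(r)=True r=True
s_4={p,r,s}: X(r)=False r=True
s_5={p,q}: X(r)=False r=False
s_6={s}: X(r)=False r=False
s_7={p}: X(r)=False r=False
F(X(r)) holds; first witness at position 0.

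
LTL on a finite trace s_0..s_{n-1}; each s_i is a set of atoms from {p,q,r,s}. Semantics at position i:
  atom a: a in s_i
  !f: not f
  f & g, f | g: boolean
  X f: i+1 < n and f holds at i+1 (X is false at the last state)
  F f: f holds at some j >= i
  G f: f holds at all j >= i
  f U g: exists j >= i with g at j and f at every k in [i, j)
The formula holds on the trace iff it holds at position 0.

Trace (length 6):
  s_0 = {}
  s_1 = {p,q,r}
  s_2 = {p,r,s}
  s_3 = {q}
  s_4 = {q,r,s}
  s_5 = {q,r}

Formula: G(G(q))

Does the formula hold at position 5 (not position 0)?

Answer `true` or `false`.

s_0={}: G(G(q))=False G(q)=False q=False
s_1={p,q,r}: G(G(q))=False G(q)=False q=True
s_2={p,r,s}: G(G(q))=False G(q)=False q=False
s_3={q}: G(G(q))=True G(q)=True q=True
s_4={q,r,s}: G(G(q))=True G(q)=True q=True
s_5={q,r}: G(G(q))=True G(q)=True q=True
Evaluating at position 5: result = True

Answer: true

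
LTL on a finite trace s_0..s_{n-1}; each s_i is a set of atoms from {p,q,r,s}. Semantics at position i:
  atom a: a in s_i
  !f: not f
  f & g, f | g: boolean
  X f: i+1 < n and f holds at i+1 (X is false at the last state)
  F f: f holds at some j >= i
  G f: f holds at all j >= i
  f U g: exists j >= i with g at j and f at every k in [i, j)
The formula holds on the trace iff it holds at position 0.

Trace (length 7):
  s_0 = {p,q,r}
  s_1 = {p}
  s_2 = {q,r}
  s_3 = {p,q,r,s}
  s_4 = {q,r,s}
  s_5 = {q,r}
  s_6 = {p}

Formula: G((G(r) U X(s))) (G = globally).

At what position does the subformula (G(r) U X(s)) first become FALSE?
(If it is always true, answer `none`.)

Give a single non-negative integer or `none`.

s_0={p,q,r}: (G(r) U X(s))=False G(r)=False r=True X(s)=False s=False
s_1={p}: (G(r) U X(s))=False G(r)=False r=False X(s)=False s=False
s_2={q,r}: (G(r) U X(s))=True G(r)=False r=True X(s)=True s=False
s_3={p,q,r,s}: (G(r) U X(s))=True G(r)=False r=True X(s)=True s=True
s_4={q,r,s}: (G(r) U X(s))=False G(r)=False r=True X(s)=False s=True
s_5={q,r}: (G(r) U X(s))=False G(r)=False r=True X(s)=False s=False
s_6={p}: (G(r) U X(s))=False G(r)=False r=False X(s)=False s=False
G((G(r) U X(s))) holds globally = False
First violation at position 0.

Answer: 0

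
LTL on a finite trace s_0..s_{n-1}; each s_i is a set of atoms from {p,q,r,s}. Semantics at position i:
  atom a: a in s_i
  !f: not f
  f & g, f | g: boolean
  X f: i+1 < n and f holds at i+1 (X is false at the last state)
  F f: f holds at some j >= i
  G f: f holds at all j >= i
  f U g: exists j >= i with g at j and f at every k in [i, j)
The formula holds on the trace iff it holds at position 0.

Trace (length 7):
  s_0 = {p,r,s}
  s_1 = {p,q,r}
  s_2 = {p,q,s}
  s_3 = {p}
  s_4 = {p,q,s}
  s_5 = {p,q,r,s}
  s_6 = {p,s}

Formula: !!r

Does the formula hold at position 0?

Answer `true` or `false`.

Answer: true

Derivation:
s_0={p,r,s}: !!r=True !r=False r=True
s_1={p,q,r}: !!r=True !r=False r=True
s_2={p,q,s}: !!r=False !r=True r=False
s_3={p}: !!r=False !r=True r=False
s_4={p,q,s}: !!r=False !r=True r=False
s_5={p,q,r,s}: !!r=True !r=False r=True
s_6={p,s}: !!r=False !r=True r=False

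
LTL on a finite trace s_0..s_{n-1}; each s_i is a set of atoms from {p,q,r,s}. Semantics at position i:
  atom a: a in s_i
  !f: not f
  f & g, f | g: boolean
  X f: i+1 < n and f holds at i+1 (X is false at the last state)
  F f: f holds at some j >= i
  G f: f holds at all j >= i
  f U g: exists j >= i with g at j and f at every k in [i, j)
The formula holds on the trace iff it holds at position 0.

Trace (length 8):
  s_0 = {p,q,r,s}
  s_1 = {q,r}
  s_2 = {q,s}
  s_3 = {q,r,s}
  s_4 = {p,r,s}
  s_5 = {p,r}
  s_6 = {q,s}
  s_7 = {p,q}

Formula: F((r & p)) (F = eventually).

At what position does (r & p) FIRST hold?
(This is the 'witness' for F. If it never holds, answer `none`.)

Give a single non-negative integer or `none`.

Answer: 0

Derivation:
s_0={p,q,r,s}: (r & p)=True r=True p=True
s_1={q,r}: (r & p)=False r=True p=False
s_2={q,s}: (r & p)=False r=False p=False
s_3={q,r,s}: (r & p)=False r=True p=False
s_4={p,r,s}: (r & p)=True r=True p=True
s_5={p,r}: (r & p)=True r=True p=True
s_6={q,s}: (r & p)=False r=False p=False
s_7={p,q}: (r & p)=False r=False p=True
F((r & p)) holds; first witness at position 0.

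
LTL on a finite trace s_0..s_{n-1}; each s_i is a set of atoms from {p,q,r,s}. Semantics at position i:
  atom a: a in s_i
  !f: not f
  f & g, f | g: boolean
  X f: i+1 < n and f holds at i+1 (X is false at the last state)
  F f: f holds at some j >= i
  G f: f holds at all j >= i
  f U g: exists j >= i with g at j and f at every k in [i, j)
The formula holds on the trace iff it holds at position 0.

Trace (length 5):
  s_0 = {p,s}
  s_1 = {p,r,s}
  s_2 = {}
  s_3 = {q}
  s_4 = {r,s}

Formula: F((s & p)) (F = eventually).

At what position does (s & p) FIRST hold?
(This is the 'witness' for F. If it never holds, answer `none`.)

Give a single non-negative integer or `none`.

Answer: 0

Derivation:
s_0={p,s}: (s & p)=True s=True p=True
s_1={p,r,s}: (s & p)=True s=True p=True
s_2={}: (s & p)=False s=False p=False
s_3={q}: (s & p)=False s=False p=False
s_4={r,s}: (s & p)=False s=True p=False
F((s & p)) holds; first witness at position 0.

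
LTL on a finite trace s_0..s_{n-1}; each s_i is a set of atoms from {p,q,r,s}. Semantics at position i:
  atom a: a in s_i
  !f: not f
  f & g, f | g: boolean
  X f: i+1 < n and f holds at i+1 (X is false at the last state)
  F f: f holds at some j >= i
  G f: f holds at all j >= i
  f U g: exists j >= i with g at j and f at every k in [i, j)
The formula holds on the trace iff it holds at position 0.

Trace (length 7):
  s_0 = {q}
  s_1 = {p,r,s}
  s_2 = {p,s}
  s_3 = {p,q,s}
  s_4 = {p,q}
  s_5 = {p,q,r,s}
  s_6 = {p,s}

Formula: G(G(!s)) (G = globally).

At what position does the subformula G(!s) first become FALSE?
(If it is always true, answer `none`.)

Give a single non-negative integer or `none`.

Answer: 0

Derivation:
s_0={q}: G(!s)=False !s=True s=False
s_1={p,r,s}: G(!s)=False !s=False s=True
s_2={p,s}: G(!s)=False !s=False s=True
s_3={p,q,s}: G(!s)=False !s=False s=True
s_4={p,q}: G(!s)=False !s=True s=False
s_5={p,q,r,s}: G(!s)=False !s=False s=True
s_6={p,s}: G(!s)=False !s=False s=True
G(G(!s)) holds globally = False
First violation at position 0.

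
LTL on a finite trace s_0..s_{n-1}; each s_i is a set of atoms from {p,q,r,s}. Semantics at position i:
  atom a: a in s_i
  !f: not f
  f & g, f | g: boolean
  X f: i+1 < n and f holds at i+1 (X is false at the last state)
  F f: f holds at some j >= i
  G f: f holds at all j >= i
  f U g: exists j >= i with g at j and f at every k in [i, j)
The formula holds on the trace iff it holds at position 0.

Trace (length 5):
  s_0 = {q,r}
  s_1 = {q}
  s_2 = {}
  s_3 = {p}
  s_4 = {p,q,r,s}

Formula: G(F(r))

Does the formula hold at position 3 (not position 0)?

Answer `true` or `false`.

Answer: true

Derivation:
s_0={q,r}: G(F(r))=True F(r)=True r=True
s_1={q}: G(F(r))=True F(r)=True r=False
s_2={}: G(F(r))=True F(r)=True r=False
s_3={p}: G(F(r))=True F(r)=True r=False
s_4={p,q,r,s}: G(F(r))=True F(r)=True r=True
Evaluating at position 3: result = True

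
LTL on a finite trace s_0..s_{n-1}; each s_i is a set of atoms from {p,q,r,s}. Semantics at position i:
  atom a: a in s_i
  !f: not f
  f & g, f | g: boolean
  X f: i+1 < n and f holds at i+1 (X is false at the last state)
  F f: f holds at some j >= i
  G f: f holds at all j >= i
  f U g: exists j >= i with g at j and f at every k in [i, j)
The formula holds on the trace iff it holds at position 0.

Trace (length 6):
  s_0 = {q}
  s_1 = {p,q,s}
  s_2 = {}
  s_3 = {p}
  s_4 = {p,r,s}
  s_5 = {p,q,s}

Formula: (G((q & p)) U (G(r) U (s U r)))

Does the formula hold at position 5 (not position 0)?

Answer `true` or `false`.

Answer: false

Derivation:
s_0={q}: (G((q & p)) U (G(r) U (s U r)))=False G((q & p))=False (q & p)=False q=True p=False (G(r) U (s U r))=False G(r)=False r=False (s U r)=False s=False
s_1={p,q,s}: (G((q & p)) U (G(r) U (s U r)))=False G((q & p))=False (q & p)=True q=True p=True (G(r) U (s U r))=False G(r)=False r=False (s U r)=False s=True
s_2={}: (G((q & p)) U (G(r) U (s U r)))=False G((q & p))=False (q & p)=False q=False p=False (G(r) U (s U r))=False G(r)=False r=False (s U r)=False s=False
s_3={p}: (G((q & p)) U (G(r) U (s U r)))=False G((q & p))=False (q & p)=False q=False p=True (G(r) U (s U r))=False G(r)=False r=False (s U r)=False s=False
s_4={p,r,s}: (G((q & p)) U (G(r) U (s U r)))=True G((q & p))=False (q & p)=False q=False p=True (G(r) U (s U r))=True G(r)=False r=True (s U r)=True s=True
s_5={p,q,s}: (G((q & p)) U (G(r) U (s U r)))=False G((q & p))=True (q & p)=True q=True p=True (G(r) U (s U r))=False G(r)=False r=False (s U r)=False s=True
Evaluating at position 5: result = False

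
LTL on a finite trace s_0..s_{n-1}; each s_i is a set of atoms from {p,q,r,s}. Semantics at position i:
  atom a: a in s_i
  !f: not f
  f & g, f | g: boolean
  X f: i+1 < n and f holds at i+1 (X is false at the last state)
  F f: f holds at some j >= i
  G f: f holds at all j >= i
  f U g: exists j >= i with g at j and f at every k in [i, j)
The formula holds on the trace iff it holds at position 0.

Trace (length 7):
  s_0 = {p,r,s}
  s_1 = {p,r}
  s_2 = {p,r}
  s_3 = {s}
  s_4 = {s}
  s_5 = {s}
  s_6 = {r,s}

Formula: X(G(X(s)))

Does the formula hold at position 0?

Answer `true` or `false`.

s_0={p,r,s}: X(G(X(s)))=False G(X(s))=False X(s)=False s=True
s_1={p,r}: X(G(X(s)))=False G(X(s))=False X(s)=False s=False
s_2={p,r}: X(G(X(s)))=False G(X(s))=False X(s)=True s=False
s_3={s}: X(G(X(s)))=False G(X(s))=False X(s)=True s=True
s_4={s}: X(G(X(s)))=False G(X(s))=False X(s)=True s=True
s_5={s}: X(G(X(s)))=False G(X(s))=False X(s)=True s=True
s_6={r,s}: X(G(X(s)))=False G(X(s))=False X(s)=False s=True

Answer: false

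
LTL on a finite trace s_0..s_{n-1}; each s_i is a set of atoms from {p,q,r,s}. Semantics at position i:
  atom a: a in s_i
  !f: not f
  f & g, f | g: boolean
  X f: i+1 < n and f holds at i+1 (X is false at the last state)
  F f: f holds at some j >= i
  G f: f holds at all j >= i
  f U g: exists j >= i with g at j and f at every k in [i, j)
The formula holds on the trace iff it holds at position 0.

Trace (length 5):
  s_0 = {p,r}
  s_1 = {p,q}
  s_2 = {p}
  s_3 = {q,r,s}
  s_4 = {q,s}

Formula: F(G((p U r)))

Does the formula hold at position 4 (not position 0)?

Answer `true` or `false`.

Answer: false

Derivation:
s_0={p,r}: F(G((p U r)))=False G((p U r))=False (p U r)=True p=True r=True
s_1={p,q}: F(G((p U r)))=False G((p U r))=False (p U r)=True p=True r=False
s_2={p}: F(G((p U r)))=False G((p U r))=False (p U r)=True p=True r=False
s_3={q,r,s}: F(G((p U r)))=False G((p U r))=False (p U r)=True p=False r=True
s_4={q,s}: F(G((p U r)))=False G((p U r))=False (p U r)=False p=False r=False
Evaluating at position 4: result = False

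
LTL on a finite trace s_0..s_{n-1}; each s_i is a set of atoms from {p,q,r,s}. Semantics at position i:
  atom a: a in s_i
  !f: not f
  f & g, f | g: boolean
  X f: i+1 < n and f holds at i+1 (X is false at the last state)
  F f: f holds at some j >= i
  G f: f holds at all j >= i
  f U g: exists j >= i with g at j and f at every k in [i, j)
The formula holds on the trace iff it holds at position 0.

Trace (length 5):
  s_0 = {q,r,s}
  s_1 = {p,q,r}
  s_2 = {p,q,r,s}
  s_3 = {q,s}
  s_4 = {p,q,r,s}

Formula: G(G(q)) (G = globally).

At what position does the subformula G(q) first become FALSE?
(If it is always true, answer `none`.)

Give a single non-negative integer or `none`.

Answer: none

Derivation:
s_0={q,r,s}: G(q)=True q=True
s_1={p,q,r}: G(q)=True q=True
s_2={p,q,r,s}: G(q)=True q=True
s_3={q,s}: G(q)=True q=True
s_4={p,q,r,s}: G(q)=True q=True
G(G(q)) holds globally = True
No violation — formula holds at every position.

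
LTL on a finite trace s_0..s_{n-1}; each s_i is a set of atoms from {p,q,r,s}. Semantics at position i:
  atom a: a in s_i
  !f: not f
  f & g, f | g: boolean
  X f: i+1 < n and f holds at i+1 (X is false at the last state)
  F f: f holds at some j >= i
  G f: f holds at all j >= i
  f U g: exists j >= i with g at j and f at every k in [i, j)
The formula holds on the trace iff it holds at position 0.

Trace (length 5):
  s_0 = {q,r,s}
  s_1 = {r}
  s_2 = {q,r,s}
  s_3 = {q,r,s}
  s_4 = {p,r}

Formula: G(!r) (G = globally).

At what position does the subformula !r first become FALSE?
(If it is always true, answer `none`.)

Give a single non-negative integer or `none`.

Answer: 0

Derivation:
s_0={q,r,s}: !r=False r=True
s_1={r}: !r=False r=True
s_2={q,r,s}: !r=False r=True
s_3={q,r,s}: !r=False r=True
s_4={p,r}: !r=False r=True
G(!r) holds globally = False
First violation at position 0.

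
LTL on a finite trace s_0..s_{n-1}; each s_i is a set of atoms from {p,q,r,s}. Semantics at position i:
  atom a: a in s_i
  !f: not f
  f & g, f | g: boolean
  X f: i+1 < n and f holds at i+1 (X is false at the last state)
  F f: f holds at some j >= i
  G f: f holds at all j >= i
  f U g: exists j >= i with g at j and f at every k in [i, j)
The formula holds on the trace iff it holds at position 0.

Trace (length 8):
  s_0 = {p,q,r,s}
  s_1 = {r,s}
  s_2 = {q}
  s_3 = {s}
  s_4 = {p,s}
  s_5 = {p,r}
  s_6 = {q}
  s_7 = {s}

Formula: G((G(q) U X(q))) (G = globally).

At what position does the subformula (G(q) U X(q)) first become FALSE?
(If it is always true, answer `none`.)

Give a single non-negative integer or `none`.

Answer: 0

Derivation:
s_0={p,q,r,s}: (G(q) U X(q))=False G(q)=False q=True X(q)=False
s_1={r,s}: (G(q) U X(q))=True G(q)=False q=False X(q)=True
s_2={q}: (G(q) U X(q))=False G(q)=False q=True X(q)=False
s_3={s}: (G(q) U X(q))=False G(q)=False q=False X(q)=False
s_4={p,s}: (G(q) U X(q))=False G(q)=False q=False X(q)=False
s_5={p,r}: (G(q) U X(q))=True G(q)=False q=False X(q)=True
s_6={q}: (G(q) U X(q))=False G(q)=False q=True X(q)=False
s_7={s}: (G(q) U X(q))=False G(q)=False q=False X(q)=False
G((G(q) U X(q))) holds globally = False
First violation at position 0.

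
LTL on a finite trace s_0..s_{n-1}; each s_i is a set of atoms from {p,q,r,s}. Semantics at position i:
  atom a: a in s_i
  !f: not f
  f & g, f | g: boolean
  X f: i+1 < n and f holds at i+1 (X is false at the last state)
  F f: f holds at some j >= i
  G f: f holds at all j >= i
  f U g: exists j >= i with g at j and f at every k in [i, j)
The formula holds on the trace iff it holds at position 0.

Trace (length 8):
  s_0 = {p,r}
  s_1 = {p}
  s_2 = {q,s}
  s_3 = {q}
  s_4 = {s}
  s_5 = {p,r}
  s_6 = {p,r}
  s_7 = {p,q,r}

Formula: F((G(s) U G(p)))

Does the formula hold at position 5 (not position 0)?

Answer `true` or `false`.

s_0={p,r}: F((G(s) U G(p)))=True (G(s) U G(p))=False G(s)=False s=False G(p)=False p=True
s_1={p}: F((G(s) U G(p)))=True (G(s) U G(p))=False G(s)=False s=False G(p)=False p=True
s_2={q,s}: F((G(s) U G(p)))=True (G(s) U G(p))=False G(s)=False s=True G(p)=False p=False
s_3={q}: F((G(s) U G(p)))=True (G(s) U G(p))=False G(s)=False s=False G(p)=False p=False
s_4={s}: F((G(s) U G(p)))=True (G(s) U G(p))=False G(s)=False s=True G(p)=False p=False
s_5={p,r}: F((G(s) U G(p)))=True (G(s) U G(p))=True G(s)=False s=False G(p)=True p=True
s_6={p,r}: F((G(s) U G(p)))=True (G(s) U G(p))=True G(s)=False s=False G(p)=True p=True
s_7={p,q,r}: F((G(s) U G(p)))=True (G(s) U G(p))=True G(s)=False s=False G(p)=True p=True
Evaluating at position 5: result = True

Answer: true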